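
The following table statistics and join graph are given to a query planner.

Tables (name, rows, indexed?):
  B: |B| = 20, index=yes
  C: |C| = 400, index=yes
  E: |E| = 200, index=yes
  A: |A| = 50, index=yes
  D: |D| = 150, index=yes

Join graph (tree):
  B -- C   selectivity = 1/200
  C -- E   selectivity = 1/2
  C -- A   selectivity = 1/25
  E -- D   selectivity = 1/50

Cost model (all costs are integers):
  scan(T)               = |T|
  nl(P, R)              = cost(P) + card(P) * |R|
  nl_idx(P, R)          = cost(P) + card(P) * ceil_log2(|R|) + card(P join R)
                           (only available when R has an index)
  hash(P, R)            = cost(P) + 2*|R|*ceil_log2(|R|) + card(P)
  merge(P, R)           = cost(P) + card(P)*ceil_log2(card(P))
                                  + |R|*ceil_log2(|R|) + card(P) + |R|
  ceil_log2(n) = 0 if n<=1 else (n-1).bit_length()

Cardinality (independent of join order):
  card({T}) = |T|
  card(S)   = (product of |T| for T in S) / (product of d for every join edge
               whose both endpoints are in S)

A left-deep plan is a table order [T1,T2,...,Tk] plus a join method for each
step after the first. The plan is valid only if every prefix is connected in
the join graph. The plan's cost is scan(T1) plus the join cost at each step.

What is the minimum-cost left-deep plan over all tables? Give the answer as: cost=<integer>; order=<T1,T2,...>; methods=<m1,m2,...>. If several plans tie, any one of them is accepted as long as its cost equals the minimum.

cost=13400; order=B,C,A,E,D; methods=nl_idx,nl_idx,merge,hash

Selinger DP (subsets sized 1..n):
  {B}: scan cost=20, card=20
  {C}: scan cost=400, card=400
  {E}: scan cost=200, card=200
  {A}: scan cost=50, card=50
  {D}: scan cost=150, card=150
  {BC}: card=40; try (C,nl_idx)→240, (B,hash)→1000, (B,nl_idx)→2440, (C,merge)→4140, (B,merge)→4520, (C,hash)→7240 …(+2); best=240 via (C,nl_idx)
  {CE}: card=40000; try (E,hash)→4000, (C,merge)→6000, (E,merge)→6200, (C,hash)→7600, (C,nl_idx)→42000, (E,nl_idx)→43600 …(+2); best=4000 via (E,hash)
  {AC}: card=800; try (C,nl_idx)→1300, (A,hash)→1400, (A,nl_idx)→3600, (C,merge)→4400, (A,merge)→4750, (C,hash)→7300 …(+2); best=1300 via (C,nl_idx)
  {DE}: card=600; try (E,nl_idx)→1950, (D,nl_idx)→2400, (D,hash)→2800, (E,merge)→3300, (D,merge)→3350, (E,hash)→3500 …(+2); best=1950 via (E,nl_idx)
  {BCE}: card=4000; try (E,merge)→2320, (E,hash)→3480, (E,nl_idx)→4560, (E,nl)→8240, (B,hash)→44200, (B,nl_idx)→208000 …(+2); best=2320 via (E,merge)
  {ABC}: card=80; try (A,nl_idx)→560, (A,merge)→870, (A,hash)→880, (A,nl)→2240, (B,hash)→2300, (B,nl_idx)→5380 …(+2); best=560 via (A,nl_idx)
  {ACE}: card=80000; try (E,hash)→5300, (E,merge)→11900, (A,hash)→44600, (E,nl_idx)→87700, (E,nl)→161300, (A,nl_idx)→324000 …(+2); best=5300 via (E,hash)
  {CDE}: card=120000; try (C,hash)→9750, (C,merge)→12550, (D,hash)→46400, (C,nl_idx)→127350, (C,nl)→241950, (D,nl_idx)→444000 …(+2); best=9750 via (C,hash)
  {ABCE}: card=8000; try (E,merge)→3000, (E,hash)→3840, (A,hash)→6920, (E,nl_idx)→9200, (E,nl)→16560, (A,nl_idx)→34320 …(+6); best=3000 via (E,merge)
  {BCDE}: card=12000; try (D,hash)→8720, (D,nl_idx)→46320, (D,merge)→55670, (B,hash)→129950, (D,nl)→602320, (B,nl_idx)→621750 …(+2); best=8720 via (D,hash)
  {ACDE}: card=240000; try (D,hash)→87700, (A,hash)→130350, (D,nl_idx)→885300, (A,nl_idx)→969750, (D,merge)→1446650, (A,merge)→2170100 …(+2); best=87700 via (D,hash)
  {ABCDE}: card=24000; try (D,hash)→13400, (A,hash)→21320, (D,nl_idx)→91000, (A,nl_idx)→104720, (D,merge)→116350, (A,merge)→189070 …(+6); best=13400 via (D,hash)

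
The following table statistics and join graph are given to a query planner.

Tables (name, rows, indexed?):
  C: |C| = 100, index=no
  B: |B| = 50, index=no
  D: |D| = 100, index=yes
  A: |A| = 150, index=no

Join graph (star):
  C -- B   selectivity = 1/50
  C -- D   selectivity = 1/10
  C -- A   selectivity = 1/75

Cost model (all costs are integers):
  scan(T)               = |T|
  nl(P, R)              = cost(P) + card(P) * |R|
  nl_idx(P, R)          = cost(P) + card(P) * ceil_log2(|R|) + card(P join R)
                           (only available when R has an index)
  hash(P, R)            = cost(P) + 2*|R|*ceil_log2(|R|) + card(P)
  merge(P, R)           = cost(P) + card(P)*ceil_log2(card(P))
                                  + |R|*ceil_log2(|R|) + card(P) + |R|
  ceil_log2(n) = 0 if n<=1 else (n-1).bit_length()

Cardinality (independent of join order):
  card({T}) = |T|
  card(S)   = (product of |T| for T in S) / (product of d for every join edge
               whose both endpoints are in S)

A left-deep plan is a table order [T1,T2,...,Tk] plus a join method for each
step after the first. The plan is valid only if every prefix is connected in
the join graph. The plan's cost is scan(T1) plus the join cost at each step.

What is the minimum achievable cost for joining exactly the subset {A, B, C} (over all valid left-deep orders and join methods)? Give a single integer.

2500

Selinger DP over subsets of {A,B,C}:
  {C}: scan cost=100, card=100
  {B}: scan cost=50, card=50
  {A}: scan cost=150, card=150
  {BC}: card=100; try (B,hash)→800, (C,merge)→1200, (B,merge)→1250, (C,hash)→1500, (C,nl)→5050, (B,nl)→5100; best=800 via (B,hash)
  {AC}: card=200; try (C,hash)→1700, (A,merge)→2250, (C,merge)→2300, (A,hash)→2600, (A,nl)→15100, (C,nl)→15150; best=1700 via (C,hash)
  {ABC}: card=200; try (B,hash)→2500, (A,merge)→2950, (A,hash)→3300, (B,merge)→3850, (B,nl)→11700, (A,nl)→15800; best=2500 via (B,hash)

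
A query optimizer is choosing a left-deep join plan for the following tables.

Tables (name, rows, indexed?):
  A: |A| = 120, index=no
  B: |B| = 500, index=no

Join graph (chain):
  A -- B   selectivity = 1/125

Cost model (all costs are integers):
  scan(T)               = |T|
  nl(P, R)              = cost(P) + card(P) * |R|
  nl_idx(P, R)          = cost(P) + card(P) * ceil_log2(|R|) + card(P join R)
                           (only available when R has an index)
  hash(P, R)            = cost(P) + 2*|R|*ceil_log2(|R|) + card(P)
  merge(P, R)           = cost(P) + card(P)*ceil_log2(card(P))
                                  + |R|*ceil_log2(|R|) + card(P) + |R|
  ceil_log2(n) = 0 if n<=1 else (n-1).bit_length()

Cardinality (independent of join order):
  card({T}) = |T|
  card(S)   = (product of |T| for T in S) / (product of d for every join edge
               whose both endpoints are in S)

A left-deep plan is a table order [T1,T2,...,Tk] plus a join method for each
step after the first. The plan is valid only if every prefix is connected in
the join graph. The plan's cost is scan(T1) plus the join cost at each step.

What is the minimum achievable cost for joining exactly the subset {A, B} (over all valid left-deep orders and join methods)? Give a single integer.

Selinger DP over subsets of {A,B}:
  {A}: scan cost=120, card=120
  {B}: scan cost=500, card=500
  {AB}: card=480; try (A,hash)→2680, (B,merge)→6080, (A,merge)→6460, (B,hash)→9240, (B,nl)→60120, (A,nl)→60500; best=2680 via (A,hash)

2680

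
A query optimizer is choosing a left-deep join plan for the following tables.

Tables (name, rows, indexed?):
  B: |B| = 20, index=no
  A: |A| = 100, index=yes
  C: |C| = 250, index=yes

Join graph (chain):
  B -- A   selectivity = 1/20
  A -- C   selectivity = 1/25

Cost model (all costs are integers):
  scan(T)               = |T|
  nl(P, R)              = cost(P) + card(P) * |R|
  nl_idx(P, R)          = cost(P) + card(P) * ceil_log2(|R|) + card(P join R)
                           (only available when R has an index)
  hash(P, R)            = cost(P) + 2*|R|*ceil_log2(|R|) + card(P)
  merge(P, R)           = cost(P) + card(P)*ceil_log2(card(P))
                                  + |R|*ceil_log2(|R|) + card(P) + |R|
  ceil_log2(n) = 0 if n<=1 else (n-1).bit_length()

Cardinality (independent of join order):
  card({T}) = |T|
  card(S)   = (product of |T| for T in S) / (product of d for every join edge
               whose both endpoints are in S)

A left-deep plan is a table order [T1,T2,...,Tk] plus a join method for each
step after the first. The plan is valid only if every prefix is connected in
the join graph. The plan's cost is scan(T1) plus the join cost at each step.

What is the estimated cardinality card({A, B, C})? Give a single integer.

Tables in S: A(100), B(20), C(250)
Edges inside S: B-A(d=20), A-C(d=25)
numerator = 100 * 20 * 250 = 500000
denominator = 20 * 25 = 500
card(S) = 500000 / 500 = 1000

1000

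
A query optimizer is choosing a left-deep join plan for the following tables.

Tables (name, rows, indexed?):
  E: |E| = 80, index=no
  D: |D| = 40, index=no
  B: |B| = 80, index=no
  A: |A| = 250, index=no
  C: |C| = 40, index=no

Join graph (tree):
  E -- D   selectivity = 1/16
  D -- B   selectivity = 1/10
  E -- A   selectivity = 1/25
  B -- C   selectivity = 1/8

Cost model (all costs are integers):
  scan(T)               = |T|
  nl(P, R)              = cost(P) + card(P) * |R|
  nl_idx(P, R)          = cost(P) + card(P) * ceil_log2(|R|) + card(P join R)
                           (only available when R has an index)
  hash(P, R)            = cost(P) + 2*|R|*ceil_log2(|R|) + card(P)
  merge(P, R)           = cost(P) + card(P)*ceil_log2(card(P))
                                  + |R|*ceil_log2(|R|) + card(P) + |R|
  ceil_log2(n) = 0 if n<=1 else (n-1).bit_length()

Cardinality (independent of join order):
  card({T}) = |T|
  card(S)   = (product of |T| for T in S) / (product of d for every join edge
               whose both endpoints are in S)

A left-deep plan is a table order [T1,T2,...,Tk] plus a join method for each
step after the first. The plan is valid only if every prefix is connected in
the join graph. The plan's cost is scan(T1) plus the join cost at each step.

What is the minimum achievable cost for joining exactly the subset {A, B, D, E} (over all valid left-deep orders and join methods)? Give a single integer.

6020

Selinger DP over subsets of {A,B,D,E}:
  {E}: scan cost=80, card=80
  {D}: scan cost=40, card=40
  {B}: scan cost=80, card=80
  {A}: scan cost=250, card=250
  {DE}: card=200; try (D,hash)→640, (E,merge)→960, (D,merge)→1000, (E,hash)→1200, (E,nl)→3240, (D,nl)→3280; best=640 via (D,hash)
  {AE}: card=800; try (E,hash)→1620, (A,merge)→2970, (E,merge)→3140, (A,hash)→4160, (A,nl)→20080, (E,nl)→20250; best=1620 via (E,hash)
  {BD}: card=320; try (D,hash)→640, (B,merge)→960, (D,merge)→1000, (B,hash)→1200, (B,nl)→3240, (D,nl)→3280; best=640 via (D,hash)
  {BDE}: card=1600; try (B,hash)→1960, (E,hash)→2080, (B,merge)→3080, (E,merge)→4480, (B,nl)→16640, (E,nl)→26240; best=1960 via (B,hash)
  {ADE}: card=2000; try (D,hash)→2900, (A,merge)→4690, (A,hash)→4840, (D,merge)→10700, (D,nl)→33620, (A,nl)→50640; best=2900 via (D,hash)
  {ABDE}: card=16000; try (B,hash)→6020, (A,hash)→7560, (A,merge)→23410, (B,merge)→27540, (B,nl)→162900, (A,nl)→401960; best=6020 via (B,hash)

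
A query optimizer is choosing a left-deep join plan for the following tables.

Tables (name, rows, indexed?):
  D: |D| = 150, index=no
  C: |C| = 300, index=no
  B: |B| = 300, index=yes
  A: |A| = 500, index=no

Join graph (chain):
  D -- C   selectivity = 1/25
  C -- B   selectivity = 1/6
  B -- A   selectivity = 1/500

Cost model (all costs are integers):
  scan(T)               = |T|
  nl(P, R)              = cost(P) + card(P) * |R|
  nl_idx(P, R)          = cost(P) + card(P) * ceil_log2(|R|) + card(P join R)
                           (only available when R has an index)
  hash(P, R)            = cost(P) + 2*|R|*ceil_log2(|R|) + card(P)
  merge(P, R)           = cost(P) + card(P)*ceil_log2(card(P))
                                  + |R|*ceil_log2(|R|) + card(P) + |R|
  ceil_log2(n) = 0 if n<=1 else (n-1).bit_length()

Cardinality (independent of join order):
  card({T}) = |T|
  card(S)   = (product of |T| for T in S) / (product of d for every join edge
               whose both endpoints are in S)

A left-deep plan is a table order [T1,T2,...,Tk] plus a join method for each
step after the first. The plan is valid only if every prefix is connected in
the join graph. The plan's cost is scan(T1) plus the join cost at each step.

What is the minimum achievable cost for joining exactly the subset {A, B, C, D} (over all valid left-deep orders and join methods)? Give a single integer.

28400

Selinger DP over subsets of {A,B,C,D}:
  {D}: scan cost=150, card=150
  {C}: scan cost=300, card=300
  {B}: scan cost=300, card=300
  {A}: scan cost=500, card=500
  {CD}: card=1800; try (D,hash)→3000, (C,merge)→4500, (D,merge)→4650, (C,hash)→5700, (C,nl)→45150, (D,nl)→45300; best=3000 via (D,hash)
  {BC}: card=15000; try (C,hash)→6000, (B,hash)→6000, (C,merge)→6300, (B,merge)→6300, (B,nl_idx)→18000, (C,nl)→90300 …(+1); best=6000 via (C,hash)
  {AB}: card=300; try (B,nl_idx)→5300, (B,hash)→6400, (A,merge)→8300, (B,merge)→8500, (A,hash)→9600, (A,nl)→150300 …(+1); best=5300 via (B,nl_idx)
  {BCD}: card=90000; try (B,hash)→10200, (D,hash)→23400, (B,merge)→27600, (B,nl_idx)→109200, (D,merge)→232350, (B,nl)→543000 …(+1); best=10200 via (B,hash)
  {ABC}: card=15000; try (C,hash)→11000, (C,merge)→11300, (A,hash)→30000, (C,nl)→95300, (A,merge)→236000, (A,nl)→7506000; best=11000 via (C,hash)
  {ABCD}: card=90000; try (D,hash)→28400, (A,hash)→109200, (D,merge)→237350, (A,merge)→1635200, (D,nl)→2261000, (A,nl)→45010200; best=28400 via (D,hash)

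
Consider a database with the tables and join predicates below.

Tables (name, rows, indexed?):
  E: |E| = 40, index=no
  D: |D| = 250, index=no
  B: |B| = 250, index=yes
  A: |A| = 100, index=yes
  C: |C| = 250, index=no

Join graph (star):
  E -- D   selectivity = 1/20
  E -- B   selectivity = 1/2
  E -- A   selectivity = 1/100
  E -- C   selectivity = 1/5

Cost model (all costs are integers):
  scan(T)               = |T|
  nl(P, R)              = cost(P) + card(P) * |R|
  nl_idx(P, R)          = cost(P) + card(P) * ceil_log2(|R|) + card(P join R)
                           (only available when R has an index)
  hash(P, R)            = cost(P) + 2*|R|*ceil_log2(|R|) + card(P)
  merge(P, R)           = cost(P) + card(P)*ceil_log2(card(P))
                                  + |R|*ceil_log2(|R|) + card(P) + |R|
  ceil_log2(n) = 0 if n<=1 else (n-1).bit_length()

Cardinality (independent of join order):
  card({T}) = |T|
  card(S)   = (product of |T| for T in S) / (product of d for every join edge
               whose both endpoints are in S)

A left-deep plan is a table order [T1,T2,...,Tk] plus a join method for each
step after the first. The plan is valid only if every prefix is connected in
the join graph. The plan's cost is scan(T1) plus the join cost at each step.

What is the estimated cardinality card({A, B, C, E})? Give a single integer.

Tables in S: A(100), B(250), C(250), E(40)
Edges inside S: E-B(d=2), E-A(d=100), E-C(d=5)
numerator = 100 * 250 * 250 * 40 = 250000000
denominator = 2 * 100 * 5 = 1000
card(S) = 250000000 / 1000 = 250000

250000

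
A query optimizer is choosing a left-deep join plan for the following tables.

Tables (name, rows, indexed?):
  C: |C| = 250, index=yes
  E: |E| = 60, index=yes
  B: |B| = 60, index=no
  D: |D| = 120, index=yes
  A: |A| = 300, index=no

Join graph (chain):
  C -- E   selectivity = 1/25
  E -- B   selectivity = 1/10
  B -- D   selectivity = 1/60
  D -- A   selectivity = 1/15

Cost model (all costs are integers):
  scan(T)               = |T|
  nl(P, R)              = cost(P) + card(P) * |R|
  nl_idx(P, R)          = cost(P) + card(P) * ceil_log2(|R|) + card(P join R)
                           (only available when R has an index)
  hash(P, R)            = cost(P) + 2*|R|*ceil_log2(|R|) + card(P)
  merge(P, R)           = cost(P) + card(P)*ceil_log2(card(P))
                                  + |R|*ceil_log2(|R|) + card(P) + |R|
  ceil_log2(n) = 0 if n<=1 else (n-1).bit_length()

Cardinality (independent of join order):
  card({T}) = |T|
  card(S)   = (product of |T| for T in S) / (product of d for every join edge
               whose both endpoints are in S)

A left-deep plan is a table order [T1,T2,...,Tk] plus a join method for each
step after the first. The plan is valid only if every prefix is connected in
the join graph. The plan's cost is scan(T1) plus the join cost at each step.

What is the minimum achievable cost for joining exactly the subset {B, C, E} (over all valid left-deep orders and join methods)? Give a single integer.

2460

Selinger DP over subsets of {B,C,E}:
  {C}: scan cost=250, card=250
  {E}: scan cost=60, card=60
  {B}: scan cost=60, card=60
  {CE}: card=600; try (C,nl_idx)→1140, (E,hash)→1220, (E,nl_idx)→2350, (C,merge)→2730, (E,merge)→2920, (C,hash)→4120 …(+2); best=1140 via (C,nl_idx)
  {BE}: card=360; try (E,nl_idx)→780, (E,hash)→840, (B,hash)→840, (E,merge)→900, (B,merge)→900, (E,nl)→3660 …(+1); best=780 via (E,nl_idx)
  {BCE}: card=3600; try (B,hash)→2460, (C,hash)→5140, (C,merge)→6630, (C,nl_idx)→7260, (B,merge)→8160, (B,nl)→37140 …(+1); best=2460 via (B,hash)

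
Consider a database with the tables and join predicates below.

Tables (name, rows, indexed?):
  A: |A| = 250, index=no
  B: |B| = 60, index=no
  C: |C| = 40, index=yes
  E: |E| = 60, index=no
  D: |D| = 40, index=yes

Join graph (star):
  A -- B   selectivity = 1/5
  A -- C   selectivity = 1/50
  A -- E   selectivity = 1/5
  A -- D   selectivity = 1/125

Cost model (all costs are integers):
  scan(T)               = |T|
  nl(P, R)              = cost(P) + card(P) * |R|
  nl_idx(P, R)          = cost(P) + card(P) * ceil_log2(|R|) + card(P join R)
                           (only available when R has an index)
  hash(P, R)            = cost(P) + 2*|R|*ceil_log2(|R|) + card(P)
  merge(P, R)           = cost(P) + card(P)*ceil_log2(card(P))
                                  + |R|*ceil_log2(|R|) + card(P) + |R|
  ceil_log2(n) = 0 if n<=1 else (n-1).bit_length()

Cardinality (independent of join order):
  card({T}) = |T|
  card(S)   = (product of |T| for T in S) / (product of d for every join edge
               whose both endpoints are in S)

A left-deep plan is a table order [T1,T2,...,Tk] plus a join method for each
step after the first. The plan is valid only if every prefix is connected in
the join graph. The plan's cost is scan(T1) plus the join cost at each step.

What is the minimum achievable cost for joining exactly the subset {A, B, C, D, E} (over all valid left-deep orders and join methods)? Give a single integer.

3796

Selinger DP over subsets of {A,B,C,D,E}:
  {A}: scan cost=250, card=250
  {B}: scan cost=60, card=60
  {C}: scan cost=40, card=40
  {E}: scan cost=60, card=60
  {D}: scan cost=40, card=40
  {AB}: card=3000; try (B,hash)→1220, (A,merge)→2730, (B,merge)→2920, (A,hash)→4120, (A,nl)→15060, (B,nl)→15250; best=1220 via (B,hash)
  {AC}: card=200; try (C,hash)→980, (C,nl_idx)→1950, (A,merge)→2570, (C,merge)→2780, (A,hash)→4080, (A,nl)→10040 …(+1); best=980 via (C,hash)
  {AE}: card=3000; try (E,hash)→1220, (A,merge)→2730, (E,merge)→2920, (A,hash)→4120, (A,nl)→15060, (E,nl)→15250; best=1220 via (E,hash)
  {AD}: card=80; try (D,hash)→980, (D,nl_idx)→1830, (A,merge)→2570, (D,merge)→2780, (A,hash)→4080, (A,nl)→10040 …(+1); best=980 via (D,hash)
  {ABC}: card=2400; try (B,hash)→1900, (B,merge)→3200, (C,hash)→4700, (B,nl)→12980, (C,nl_idx)→21620, (C,merge)→40500 …(+1); best=1900 via (B,hash)
  {ABE}: card=36000; try (E,hash)→4940, (B,hash)→4940, (E,merge)→40640, (B,merge)→40640, (E,nl)→181220, (B,nl)→181220; best=4940 via (E,hash)
  {ABD}: card=960; try (B,hash)→1780, (B,merge)→2040, (D,hash)→4700, (B,nl)→5780, (D,nl_idx)→20180, (D,merge)→40500 …(+1); best=1780 via (B,hash)
  {ACE}: card=2400; try (E,hash)→1900, (E,merge)→3200, (C,hash)→4700, (E,nl)→12980, (C,nl_idx)→21620, (C,merge)→40500 …(+1); best=1900 via (E,hash)
  {ACD}: card=64; try (C,nl_idx)→1524, (C,hash)→1540, (D,hash)→1660, (C,merge)→1900, (D,nl_idx)→2244, (D,merge)→3060 …(+2); best=1524 via (C,nl_idx)
  {ADE}: card=960; try (E,hash)→1780, (E,merge)→2040, (D,hash)→4700, (E,nl)→5780, (D,nl_idx)→20180, (D,merge)→40500 …(+1); best=1780 via (E,hash)
  {ABCE}: card=28800; try (E,hash)→5020, (B,hash)→5020, (E,merge)→33520, (B,merge)→33520, (C,hash)→41420, (E,nl)→145900 …(+4); best=5020 via (E,hash)
  {ABCD}: card=768; try (B,hash)→2308, (B,merge)→2392, (C,hash)→3220, (D,hash)→4780, (B,nl)→5364, (C,nl_idx)→8308 …(+5); best=2308 via (B,hash)
  {ABDE}: card=11520; try (E,hash)→3460, (B,hash)→3460, (E,merge)→12760, (B,merge)→12760, (D,hash)→41420, (E,nl)→59380 …(+4); best=3460 via (E,hash)
  {ACDE}: card=768; try (E,hash)→2308, (E,merge)→2392, (C,hash)→3220, (D,hash)→4780, (E,nl)→5364, (C,nl_idx)→8308 …(+5); best=2308 via (E,hash)
  {ABCDE}: card=9216; try (E,hash)→3796, (B,hash)→3796, (E,merge)→11176, (B,merge)→11176, (C,hash)→15460, (D,hash)→34300 …(+8); best=3796 via (E,hash)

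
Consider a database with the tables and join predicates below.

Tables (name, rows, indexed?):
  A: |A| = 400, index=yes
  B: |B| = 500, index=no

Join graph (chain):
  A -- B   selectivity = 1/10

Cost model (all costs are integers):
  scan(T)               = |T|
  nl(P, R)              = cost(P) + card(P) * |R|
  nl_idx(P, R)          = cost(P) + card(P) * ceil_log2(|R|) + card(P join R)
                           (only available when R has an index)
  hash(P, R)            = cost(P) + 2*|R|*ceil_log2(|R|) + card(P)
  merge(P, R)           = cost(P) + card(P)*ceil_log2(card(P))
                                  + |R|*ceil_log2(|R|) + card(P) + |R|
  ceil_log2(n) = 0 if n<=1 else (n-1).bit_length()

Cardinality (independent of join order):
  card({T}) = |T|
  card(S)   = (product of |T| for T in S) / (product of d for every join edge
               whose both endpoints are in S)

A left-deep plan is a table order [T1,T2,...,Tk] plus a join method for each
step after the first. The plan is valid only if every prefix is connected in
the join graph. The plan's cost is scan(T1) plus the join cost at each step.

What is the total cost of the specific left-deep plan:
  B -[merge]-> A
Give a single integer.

9500

step 1: scan B: cost=500, card=500
step 2: join A via merge
    card(P join A) = 500*400/(10) = 20000
    cost = 500 + 500*9 + 400*9 + 500 + 400 = 9500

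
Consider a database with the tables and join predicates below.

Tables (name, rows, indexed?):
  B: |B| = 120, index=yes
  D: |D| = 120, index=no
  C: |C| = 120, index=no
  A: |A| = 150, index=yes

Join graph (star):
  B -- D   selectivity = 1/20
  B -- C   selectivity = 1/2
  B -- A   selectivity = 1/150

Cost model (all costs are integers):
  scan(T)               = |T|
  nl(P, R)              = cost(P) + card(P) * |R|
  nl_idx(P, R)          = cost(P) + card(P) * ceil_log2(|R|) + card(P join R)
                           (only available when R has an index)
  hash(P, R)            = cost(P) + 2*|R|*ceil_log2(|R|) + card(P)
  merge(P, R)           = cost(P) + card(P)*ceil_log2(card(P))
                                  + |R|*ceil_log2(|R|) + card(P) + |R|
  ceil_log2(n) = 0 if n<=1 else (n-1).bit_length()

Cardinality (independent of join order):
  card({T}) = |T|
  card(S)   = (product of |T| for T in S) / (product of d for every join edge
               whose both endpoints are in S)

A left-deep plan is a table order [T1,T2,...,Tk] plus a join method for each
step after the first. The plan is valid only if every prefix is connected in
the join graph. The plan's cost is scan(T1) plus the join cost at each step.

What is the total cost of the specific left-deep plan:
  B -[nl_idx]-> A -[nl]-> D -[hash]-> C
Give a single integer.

step 1: scan B: cost=120, card=120
step 2: join A via nl_idx
    card(P join A) = 120*150/(150) = 120
    cost = 120 + 120*8 + 120 = 1200
step 3: join D via nl
    card(P join D) = 120*120/(20) = 720
    cost = 1200 + 120*120 = 15600
step 4: join C via hash
    card(P join C) = 720*120/(2) = 43200
    cost = 15600 + 2*120*7 + 720 = 18000

18000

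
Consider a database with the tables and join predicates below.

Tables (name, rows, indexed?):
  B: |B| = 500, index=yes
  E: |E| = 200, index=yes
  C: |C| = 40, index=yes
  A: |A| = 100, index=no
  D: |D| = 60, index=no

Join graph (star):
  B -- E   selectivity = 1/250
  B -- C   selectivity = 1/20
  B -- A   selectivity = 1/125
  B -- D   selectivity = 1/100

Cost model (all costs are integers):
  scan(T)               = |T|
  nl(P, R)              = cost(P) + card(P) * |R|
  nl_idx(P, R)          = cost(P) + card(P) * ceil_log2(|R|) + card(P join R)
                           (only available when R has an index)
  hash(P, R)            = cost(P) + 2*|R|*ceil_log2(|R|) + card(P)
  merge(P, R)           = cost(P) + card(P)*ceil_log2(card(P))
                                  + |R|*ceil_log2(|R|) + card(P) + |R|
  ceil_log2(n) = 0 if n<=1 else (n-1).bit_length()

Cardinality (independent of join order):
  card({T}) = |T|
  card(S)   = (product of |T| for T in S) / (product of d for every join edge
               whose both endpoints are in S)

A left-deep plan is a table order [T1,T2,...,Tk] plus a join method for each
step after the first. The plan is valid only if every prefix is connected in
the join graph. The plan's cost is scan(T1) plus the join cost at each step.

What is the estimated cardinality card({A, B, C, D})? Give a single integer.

480

Tables in S: A(100), B(500), C(40), D(60)
Edges inside S: B-C(d=20), B-A(d=125), B-D(d=100)
numerator = 100 * 500 * 40 * 60 = 120000000
denominator = 20 * 125 * 100 = 250000
card(S) = 120000000 / 250000 = 480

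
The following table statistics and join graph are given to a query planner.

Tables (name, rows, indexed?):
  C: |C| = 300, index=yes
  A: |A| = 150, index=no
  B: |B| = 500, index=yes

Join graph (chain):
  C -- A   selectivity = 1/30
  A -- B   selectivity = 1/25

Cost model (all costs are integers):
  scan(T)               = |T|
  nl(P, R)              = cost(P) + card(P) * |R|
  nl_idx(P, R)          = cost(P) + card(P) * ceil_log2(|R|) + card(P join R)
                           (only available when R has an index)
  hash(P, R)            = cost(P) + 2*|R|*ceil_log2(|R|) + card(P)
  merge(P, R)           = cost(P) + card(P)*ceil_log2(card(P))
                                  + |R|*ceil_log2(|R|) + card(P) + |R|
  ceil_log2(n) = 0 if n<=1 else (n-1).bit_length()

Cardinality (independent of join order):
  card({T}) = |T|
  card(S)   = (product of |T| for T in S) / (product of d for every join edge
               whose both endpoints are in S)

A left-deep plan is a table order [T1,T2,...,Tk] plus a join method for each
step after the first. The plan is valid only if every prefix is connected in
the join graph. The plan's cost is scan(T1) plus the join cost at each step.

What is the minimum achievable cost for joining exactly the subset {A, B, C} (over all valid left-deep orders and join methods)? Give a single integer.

11800

Selinger DP over subsets of {A,B,C}:
  {C}: scan cost=300, card=300
  {A}: scan cost=150, card=150
  {B}: scan cost=500, card=500
  {AC}: card=1500; try (C,nl_idx)→3000, (A,hash)→3000, (C,merge)→4500, (A,merge)→4650, (C,hash)→5700, (C,nl)→45150 …(+1); best=3000 via (C,nl_idx)
  {AB}: card=3000; try (A,hash)→3400, (B,nl_idx)→4500, (B,merge)→6500, (A,merge)→6850, (B,hash)→9300, (B,nl)→75150 …(+1); best=3400 via (A,hash)
  {ABC}: card=30000; try (C,hash)→11800, (B,hash)→13500, (B,merge)→26000, (C,merge)→45400, (B,nl_idx)→46500, (C,nl_idx)→60400 …(+2); best=11800 via (C,hash)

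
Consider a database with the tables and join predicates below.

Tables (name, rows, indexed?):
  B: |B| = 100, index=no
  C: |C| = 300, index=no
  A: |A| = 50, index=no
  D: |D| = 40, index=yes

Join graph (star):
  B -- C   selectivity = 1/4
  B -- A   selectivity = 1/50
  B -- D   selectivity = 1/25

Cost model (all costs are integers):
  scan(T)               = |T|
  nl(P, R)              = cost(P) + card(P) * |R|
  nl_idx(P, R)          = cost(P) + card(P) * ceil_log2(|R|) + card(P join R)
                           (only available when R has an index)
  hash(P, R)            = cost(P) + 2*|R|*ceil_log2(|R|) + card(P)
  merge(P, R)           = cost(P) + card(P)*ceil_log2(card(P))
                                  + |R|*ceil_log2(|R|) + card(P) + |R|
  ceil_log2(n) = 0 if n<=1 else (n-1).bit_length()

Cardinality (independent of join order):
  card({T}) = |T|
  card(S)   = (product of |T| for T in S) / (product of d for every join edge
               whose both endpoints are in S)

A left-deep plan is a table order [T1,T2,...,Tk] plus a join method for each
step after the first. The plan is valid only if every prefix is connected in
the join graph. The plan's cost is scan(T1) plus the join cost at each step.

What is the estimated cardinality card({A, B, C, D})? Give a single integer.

Tables in S: A(50), B(100), C(300), D(40)
Edges inside S: B-C(d=4), B-A(d=50), B-D(d=25)
numerator = 50 * 100 * 300 * 40 = 60000000
denominator = 4 * 50 * 25 = 5000
card(S) = 60000000 / 5000 = 12000

12000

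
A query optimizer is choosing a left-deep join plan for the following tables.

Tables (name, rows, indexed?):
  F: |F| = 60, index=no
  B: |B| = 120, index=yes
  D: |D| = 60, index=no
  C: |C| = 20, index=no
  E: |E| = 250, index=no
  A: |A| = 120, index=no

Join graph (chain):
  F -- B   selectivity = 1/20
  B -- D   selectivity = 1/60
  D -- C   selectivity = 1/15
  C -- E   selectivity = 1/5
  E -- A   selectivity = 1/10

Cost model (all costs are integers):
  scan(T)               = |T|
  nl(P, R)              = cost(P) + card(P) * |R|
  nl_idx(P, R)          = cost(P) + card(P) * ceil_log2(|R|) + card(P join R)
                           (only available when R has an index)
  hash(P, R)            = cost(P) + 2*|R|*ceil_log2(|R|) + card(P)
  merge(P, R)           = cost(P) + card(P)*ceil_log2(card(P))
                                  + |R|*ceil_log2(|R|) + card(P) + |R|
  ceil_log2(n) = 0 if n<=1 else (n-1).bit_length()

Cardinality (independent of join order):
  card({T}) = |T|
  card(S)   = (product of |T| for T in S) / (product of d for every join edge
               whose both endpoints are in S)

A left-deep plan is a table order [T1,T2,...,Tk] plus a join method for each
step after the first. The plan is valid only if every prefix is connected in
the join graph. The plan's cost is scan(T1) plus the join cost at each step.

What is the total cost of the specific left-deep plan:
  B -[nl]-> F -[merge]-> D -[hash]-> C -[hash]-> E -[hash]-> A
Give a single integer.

step 1: scan B: cost=120, card=120
step 2: join F via nl
    card(P join F) = 120*60/(20) = 360
    cost = 120 + 120*60 = 7320
step 3: join D via merge
    card(P join D) = 360*60/(60) = 360
    cost = 7320 + 360*9 + 60*6 + 360 + 60 = 11340
step 4: join C via hash
    card(P join C) = 360*20/(15) = 480
    cost = 11340 + 2*20*5 + 360 = 11900
step 5: join E via hash
    card(P join E) = 480*250/(5) = 24000
    cost = 11900 + 2*250*8 + 480 = 16380
step 6: join A via hash
    card(P join A) = 24000*120/(10) = 288000
    cost = 16380 + 2*120*7 + 24000 = 42060

42060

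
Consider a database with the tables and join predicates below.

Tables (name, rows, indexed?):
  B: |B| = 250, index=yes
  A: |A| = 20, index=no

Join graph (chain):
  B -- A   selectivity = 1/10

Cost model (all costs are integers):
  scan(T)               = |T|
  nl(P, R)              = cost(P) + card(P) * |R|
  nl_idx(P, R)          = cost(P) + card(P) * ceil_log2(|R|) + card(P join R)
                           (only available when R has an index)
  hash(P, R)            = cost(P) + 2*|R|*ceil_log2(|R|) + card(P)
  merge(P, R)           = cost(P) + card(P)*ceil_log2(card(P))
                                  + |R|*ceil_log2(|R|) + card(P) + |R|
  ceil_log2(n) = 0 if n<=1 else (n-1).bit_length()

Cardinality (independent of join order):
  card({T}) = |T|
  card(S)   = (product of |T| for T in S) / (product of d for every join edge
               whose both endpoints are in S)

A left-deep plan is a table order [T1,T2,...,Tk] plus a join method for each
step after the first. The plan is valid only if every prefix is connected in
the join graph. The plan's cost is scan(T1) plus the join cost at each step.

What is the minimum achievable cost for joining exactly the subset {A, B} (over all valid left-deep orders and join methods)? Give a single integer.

Selinger DP over subsets of {A,B}:
  {B}: scan cost=250, card=250
  {A}: scan cost=20, card=20
  {AB}: card=500; try (B,nl_idx)→680, (A,hash)→700, (B,merge)→2390, (A,merge)→2620, (B,hash)→4040, (B,nl)→5020 …(+1); best=680 via (B,nl_idx)

680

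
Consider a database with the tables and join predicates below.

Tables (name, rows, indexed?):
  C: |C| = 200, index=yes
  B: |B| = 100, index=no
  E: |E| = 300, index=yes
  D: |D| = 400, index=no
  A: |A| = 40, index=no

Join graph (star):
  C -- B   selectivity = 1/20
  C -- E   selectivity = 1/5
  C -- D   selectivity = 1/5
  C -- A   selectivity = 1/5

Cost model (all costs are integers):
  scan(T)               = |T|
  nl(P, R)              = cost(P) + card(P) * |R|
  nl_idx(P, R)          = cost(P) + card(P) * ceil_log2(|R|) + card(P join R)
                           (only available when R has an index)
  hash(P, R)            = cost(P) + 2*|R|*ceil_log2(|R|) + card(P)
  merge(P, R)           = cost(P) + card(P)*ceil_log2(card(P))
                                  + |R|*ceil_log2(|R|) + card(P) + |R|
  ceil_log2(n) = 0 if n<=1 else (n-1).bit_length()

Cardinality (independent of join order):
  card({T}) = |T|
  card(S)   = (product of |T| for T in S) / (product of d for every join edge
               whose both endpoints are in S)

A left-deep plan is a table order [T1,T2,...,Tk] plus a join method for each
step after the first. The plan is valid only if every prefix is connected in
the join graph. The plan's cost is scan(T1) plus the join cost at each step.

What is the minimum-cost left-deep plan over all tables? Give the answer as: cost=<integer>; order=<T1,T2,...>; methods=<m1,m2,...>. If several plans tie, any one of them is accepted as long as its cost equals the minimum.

Selinger DP (subsets sized 1..n):
  {C}: scan cost=200, card=200
  {B}: scan cost=100, card=100
  {E}: scan cost=300, card=300
  {D}: scan cost=400, card=400
  {A}: scan cost=40, card=40
  {BC}: card=1000; try (B,hash)→1800, (C,nl_idx)→1900, (C,merge)→2700, (B,merge)→2800, (C,hash)→3400, (C,nl)→20100 …(+1); best=1800 via (B,hash)
  {CE}: card=12000; try (C,hash)→3800, (E,merge)→5000, (C,merge)→5100, (E,hash)→5800, (E,nl_idx)→14000, (C,nl_idx)→14700 …(+2); best=3800 via (C,hash)
  {CD}: card=16000; try (C,hash)→4000, (D,merge)→6000, (C,merge)→6200, (D,hash)→7600, (C,nl_idx)→19600, (D,nl)→80200 …(+1); best=4000 via (C,hash)
  {AC}: card=1600; try (A,hash)→880, (C,nl_idx)→1960, (C,merge)→2120, (A,merge)→2280, (C,hash)→3280, (C,nl)→8040 …(+1); best=880 via (A,hash)
  {BCE}: card=60000; try (E,hash)→8200, (E,merge)→15800, (B,hash)→17200, (E,nl_idx)→70800, (B,merge)→184600, (E,nl)→301800 …(+1); best=8200 via (E,hash)
  {BCD}: card=80000; try (D,hash)→10000, (D,merge)→16800, (B,hash)→21400, (B,merge)→244800, (D,nl)→401800, (B,nl)→1604000; best=10000 via (D,hash)
  {ABC}: card=8000; try (A,hash)→3280, (B,hash)→3880, (A,merge)→13080, (B,merge)→20880, (A,nl)→41800, (B,nl)→160880; best=3280 via (A,hash)
  {CDE}: card=960000; try (D,hash)→23000, (E,hash)→25400, (D,merge)→187800, (E,merge)→247000, (E,nl_idx)→1108000, (D,nl)→4803800 …(+1); best=23000 via (D,hash)
  {ACE}: card=96000; try (E,hash)→7880, (A,hash)→16280, (E,merge)→23080, (E,nl_idx)→111280, (A,merge)→184080, (E,nl)→480880 …(+1); best=7880 via (E,hash)
  {ACD}: card=128000; try (D,hash)→9680, (A,hash)→20480, (D,merge)→24080, (A,merge)→244280, (D,nl)→640880, (A,nl)→644000; best=9680 via (D,hash)
  {BCDE}: card=4800000; try (D,hash)→75400, (E,hash)→95400, (B,hash)→984400, (D,merge)→1032200, (E,merge)→1453000, (E,nl_idx)→5530000 …(+4); best=75400 via (D,hash)
  {ABCE}: card=480000; try (E,hash)→16680, (A,hash)→68680, (B,hash)→105280, (E,merge)→118280, (E,nl_idx)→555280, (A,merge)→1028480 …(+4); best=16680 via (E,hash)
  {ABCD}: card=640000; try (D,hash)→18480, (A,hash)→90480, (D,merge)→119280, (B,hash)→139080, (A,merge)→1450280, (B,merge)→2314480 …(+3); best=18480 via (D,hash)
  {ACDE}: card=7680000; try (D,hash)→111080, (E,hash)→143080, (A,hash)→983480, (D,merge)→1739880, (E,merge)→2316680, (E,nl_idx)→8841680 …(+4); best=111080 via (D,hash)
  {ABCDE}: card=38400000; try (D,hash)→503880, (E,hash)→663880, (A,hash)→4875880, (B,hash)→7792480, (D,merge)→9620680, (E,merge)→13461480 …(+7); best=503880 via (D,hash)

cost=503880; order=C,B,A,E,D; methods=hash,hash,hash,hash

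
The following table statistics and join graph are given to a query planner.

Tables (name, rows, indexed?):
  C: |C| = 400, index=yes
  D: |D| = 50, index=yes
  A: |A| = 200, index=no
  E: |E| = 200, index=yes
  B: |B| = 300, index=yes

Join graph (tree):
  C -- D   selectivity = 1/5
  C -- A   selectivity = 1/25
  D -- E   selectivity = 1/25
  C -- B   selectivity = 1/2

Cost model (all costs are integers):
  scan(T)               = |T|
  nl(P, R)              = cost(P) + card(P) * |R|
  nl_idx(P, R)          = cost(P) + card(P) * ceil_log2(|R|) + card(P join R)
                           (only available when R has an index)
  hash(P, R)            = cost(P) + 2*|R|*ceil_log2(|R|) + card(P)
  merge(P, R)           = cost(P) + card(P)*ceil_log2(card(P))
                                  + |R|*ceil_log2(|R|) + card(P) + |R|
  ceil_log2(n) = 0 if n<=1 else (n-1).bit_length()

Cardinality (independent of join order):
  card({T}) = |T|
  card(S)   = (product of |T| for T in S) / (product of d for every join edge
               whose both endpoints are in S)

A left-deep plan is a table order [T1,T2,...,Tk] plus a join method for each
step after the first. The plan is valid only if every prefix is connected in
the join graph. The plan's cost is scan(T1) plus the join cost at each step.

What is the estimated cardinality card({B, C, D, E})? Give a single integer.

4800000

Tables in S: B(300), C(400), D(50), E(200)
Edges inside S: C-D(d=5), D-E(d=25), C-B(d=2)
numerator = 300 * 400 * 50 * 200 = 1200000000
denominator = 5 * 25 * 2 = 250
card(S) = 1200000000 / 250 = 4800000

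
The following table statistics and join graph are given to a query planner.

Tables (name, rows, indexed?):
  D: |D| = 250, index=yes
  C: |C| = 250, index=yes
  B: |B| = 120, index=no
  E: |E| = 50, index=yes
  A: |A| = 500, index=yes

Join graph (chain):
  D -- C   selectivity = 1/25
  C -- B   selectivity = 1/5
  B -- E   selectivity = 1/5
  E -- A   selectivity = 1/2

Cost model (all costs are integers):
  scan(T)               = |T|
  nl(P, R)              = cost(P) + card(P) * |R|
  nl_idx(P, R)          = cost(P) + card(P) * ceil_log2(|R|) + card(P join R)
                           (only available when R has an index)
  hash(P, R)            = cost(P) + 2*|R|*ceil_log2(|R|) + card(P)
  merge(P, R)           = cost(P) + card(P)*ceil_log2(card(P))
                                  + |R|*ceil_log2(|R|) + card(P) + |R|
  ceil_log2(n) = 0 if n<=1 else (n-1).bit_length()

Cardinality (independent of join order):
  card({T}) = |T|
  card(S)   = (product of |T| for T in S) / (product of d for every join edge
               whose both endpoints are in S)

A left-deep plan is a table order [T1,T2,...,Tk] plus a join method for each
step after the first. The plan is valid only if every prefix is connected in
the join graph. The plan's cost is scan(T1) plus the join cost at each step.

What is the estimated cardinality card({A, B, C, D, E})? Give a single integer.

Tables in S: A(500), B(120), C(250), D(250), E(50)
Edges inside S: D-C(d=25), C-B(d=5), B-E(d=5), E-A(d=2)
numerator = 500 * 120 * 250 * 250 * 50 = 187500000000
denominator = 25 * 5 * 5 * 2 = 1250
card(S) = 187500000000 / 1250 = 150000000

150000000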